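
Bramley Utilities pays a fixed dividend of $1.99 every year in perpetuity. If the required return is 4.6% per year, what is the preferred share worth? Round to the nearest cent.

$43.26

Level perpetuity: PV = C / r = $1.99 / 0.046 = $43.26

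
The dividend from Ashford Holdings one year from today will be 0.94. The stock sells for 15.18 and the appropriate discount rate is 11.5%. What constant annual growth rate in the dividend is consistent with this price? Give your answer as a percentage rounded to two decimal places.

5.31%

P = D₁/(r−g) ⇒ g = r − D₁/P = 0.115 − 0.94/15.18 = 0.053076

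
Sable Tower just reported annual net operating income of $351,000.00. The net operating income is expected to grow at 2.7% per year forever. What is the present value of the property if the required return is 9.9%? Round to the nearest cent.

$5006625.00

D₁ = D₀ × (1 + g) = $351,000.00 × 1.027 = $360,477.0000
Growing perpetuity: P = D₁ / (r − g) = $360,477.0000 / (0.099 − 0.027) = $5,006,625.00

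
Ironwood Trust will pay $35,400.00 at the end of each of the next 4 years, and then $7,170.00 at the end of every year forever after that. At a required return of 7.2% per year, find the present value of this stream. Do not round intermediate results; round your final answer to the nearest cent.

PV of 4-year annuity: $35,400.00 × [1 − (1+0.072)^−4] / 0.072 = 119367.87715
Perpetuity value at year 4: $7,170.00 / 0.072 = 99583.33333
PV of perpetuity: 99583.33333 / (1+0.072)^4 = 75406.28025
Total PV = 119367.87715 + 75406.28025 = 194774.15740

$194774.16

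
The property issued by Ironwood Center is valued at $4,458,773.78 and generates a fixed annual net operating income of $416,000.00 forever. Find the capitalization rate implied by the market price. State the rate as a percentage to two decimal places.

P = C/r ⇒ r = C/P = $416,000.00/$4,458,773.78 = 0.093299

9.33%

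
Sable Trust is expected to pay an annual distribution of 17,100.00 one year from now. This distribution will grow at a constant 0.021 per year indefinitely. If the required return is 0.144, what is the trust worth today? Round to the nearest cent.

Growing perpetuity: P = D₁ / (r − g) = 17,100.0000 / (0.144 − 0.021) = 139,024.39

139024.39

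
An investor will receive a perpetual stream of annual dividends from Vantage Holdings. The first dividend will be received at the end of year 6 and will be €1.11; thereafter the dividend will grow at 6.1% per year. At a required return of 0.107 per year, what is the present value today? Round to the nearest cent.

Value at end of year 5: C₁ / (r − g) = €1.11 / (0.107 − 0.061) = €24.1304
Discount to today: PV = €24.1304 / (1 + 0.107)^5 = €24.1304 / 1.662410 = €14.52

€14.52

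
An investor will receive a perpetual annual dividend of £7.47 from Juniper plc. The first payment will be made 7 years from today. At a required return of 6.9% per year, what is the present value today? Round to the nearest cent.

£72.54

Value at end of year 6: C / r = £7.47 / 0.069 = £108.2609
Discount to today: PV = £108.2609 / (1 + 0.069)^6 = £108.2609 / 1.492335 = £72.54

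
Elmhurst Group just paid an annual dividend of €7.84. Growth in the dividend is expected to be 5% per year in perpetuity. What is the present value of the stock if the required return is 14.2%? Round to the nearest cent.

D₁ = D₀ × (1 + g) = €7.84 × 1.05 = €8.2320
Growing perpetuity: P = D₁ / (r − g) = €8.2320 / (0.142 − 0.05) = €89.48

€89.48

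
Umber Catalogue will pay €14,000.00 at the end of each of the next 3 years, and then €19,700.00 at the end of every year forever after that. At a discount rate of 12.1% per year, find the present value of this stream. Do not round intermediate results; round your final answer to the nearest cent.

PV of 3-year annuity: €14,000.00 × [1 − (1+0.121)^−3] / 0.121 = 33567.93964
Perpetuity value at year 3: €19,700.00 / 0.121 = 162809.91736
PV of perpetuity: 162809.91736 / (1+0.121)^3 = 115575.03086
Total PV = 33567.93964 + 115575.03086 = 149142.97050

€149142.97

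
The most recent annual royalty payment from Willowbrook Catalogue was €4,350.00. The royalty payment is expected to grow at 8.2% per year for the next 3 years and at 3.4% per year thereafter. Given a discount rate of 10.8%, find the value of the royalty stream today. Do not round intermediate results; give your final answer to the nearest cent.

€69050.22

D_1 = 4706.70000
D_2 = 5092.64940
D_3 = 5510.24665
Terminal value at year 3: TV = D_3×(1+g_2)/(r−g_2) = 5697.59504/0.074 = 76994.52753
P_0 = D_1/(1+r)^1 + D_2/(1+r)^2 + D_3/(1+r)^3 + TV/(1+r)^3
    = 4247.92419 + 4148.24366 + 4050.90220 + 56603.14694 = 69050.21698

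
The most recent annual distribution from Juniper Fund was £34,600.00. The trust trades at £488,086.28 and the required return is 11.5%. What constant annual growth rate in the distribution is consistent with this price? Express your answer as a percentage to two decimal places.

4.12%

P = D₀(1+g)/(r−g) ⇒ P(r−g) = D₀(1+g) ⇒ g(P+D₀) = P·r − D₀
g = (P·r − D₀)/(P + D₀) = (£488,086.28×0.115 − £34,600.00) / (£488,086.28 + £34,600.00) = 0.041191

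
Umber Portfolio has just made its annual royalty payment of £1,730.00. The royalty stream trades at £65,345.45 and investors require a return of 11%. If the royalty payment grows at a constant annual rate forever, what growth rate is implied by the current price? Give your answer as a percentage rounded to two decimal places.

P = D₀(1+g)/(r−g) ⇒ P(r−g) = D₀(1+g) ⇒ g(P+D₀) = P·r − D₀
g = (P·r − D₀)/(P + D₀) = (£65,345.45×0.11 − £1,730.00) / (£65,345.45 + £1,730.00) = 0.081371

8.14%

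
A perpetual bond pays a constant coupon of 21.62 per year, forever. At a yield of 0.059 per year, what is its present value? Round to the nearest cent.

Level perpetuity: PV = C / r = 21.62 / 0.059 = 366.44

366.44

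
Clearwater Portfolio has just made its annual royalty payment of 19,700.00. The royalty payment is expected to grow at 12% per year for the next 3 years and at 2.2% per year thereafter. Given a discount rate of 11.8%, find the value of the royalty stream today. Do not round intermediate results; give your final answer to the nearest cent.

D_1 = 22064.00000
D_2 = 24711.68000
D_3 = 27677.08160
Terminal value at year 3: TV = D_3×(1+g_2)/(r−g_2) = 28285.97740/0.096 = 294645.59787
P_0 = D_1/(1+r)^1 + D_2/(1+r)^2 + D_3/(1+r)^3 + TV/(1+r)^3
    = 19735.24150 + 19770.54605 + 19805.91375 + 210850.45682 = 270162.15813

270162.16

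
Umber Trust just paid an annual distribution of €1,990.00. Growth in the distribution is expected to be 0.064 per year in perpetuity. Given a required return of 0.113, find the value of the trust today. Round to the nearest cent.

D₁ = D₀ × (1 + g) = €1,990.00 × 1.064 = €2,117.3600
Growing perpetuity: P = D₁ / (r − g) = €2,117.3600 / (0.113 − 0.064) = €43,211.43

€43211.43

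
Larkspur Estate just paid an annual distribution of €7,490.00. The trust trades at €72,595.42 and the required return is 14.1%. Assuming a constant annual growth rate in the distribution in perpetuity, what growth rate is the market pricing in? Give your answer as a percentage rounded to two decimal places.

P = D₀(1+g)/(r−g) ⇒ P(r−g) = D₀(1+g) ⇒ g(P+D₀) = P·r − D₀
g = (P·r − D₀)/(P + D₀) = (€72,595.42×0.141 − €7,490.00) / (€72,595.42 + €7,490.00) = 0.034288

3.43%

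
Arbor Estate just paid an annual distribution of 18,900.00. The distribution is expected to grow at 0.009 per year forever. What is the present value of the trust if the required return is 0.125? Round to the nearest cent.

D₁ = D₀ × (1 + g) = 18,900.00 × 1.009 = 19,070.1000
Growing perpetuity: P = D₁ / (r − g) = 19,070.1000 / (0.125 − 0.009) = 164,397.41

164397.41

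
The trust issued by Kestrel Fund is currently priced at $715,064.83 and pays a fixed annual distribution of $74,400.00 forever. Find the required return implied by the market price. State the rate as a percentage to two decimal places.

P = C/r ⇒ r = C/P = $74,400.00/$715,064.83 = 0.104047

10.40%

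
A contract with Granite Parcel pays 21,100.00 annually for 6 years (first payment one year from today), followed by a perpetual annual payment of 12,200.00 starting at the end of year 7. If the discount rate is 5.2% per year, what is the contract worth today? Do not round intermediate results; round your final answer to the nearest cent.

279501.54

PV of 6-year annuity: 21,100.00 × [1 − (1+0.052)^−6] / 0.052 = 106415.50156
Perpetuity value at year 6: 12,200.00 / 0.052 = 234615.38462
PV of perpetuity: 234615.38462 / (1+0.052)^6 = 173086.04248
Total PV = 106415.50156 + 173086.04248 = 279501.54404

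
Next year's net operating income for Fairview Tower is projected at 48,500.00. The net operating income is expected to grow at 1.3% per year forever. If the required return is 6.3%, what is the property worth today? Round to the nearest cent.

970000.00

Growing perpetuity: P = D₁ / (r − g) = 48,500.0000 / (0.063 − 0.013) = 970,000.00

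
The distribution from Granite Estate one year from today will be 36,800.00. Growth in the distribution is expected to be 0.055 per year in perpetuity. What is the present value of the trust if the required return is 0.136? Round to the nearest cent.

Growing perpetuity: P = D₁ / (r − g) = 36,800.0000 / (0.136 − 0.055) = 454,320.99

454320.99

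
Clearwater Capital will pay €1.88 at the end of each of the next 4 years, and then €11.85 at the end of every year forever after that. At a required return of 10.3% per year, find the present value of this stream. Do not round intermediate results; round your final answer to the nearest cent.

PV of 4-year annuity: €1.88 × [1 − (1+0.103)^−4] / 0.103 = 5.92085
Perpetuity value at year 4: €11.85 / 0.103 = 115.04854
PV of perpetuity: 115.04854 / (1+0.103)^4 = 77.72828
Total PV = 5.92085 + 77.72828 = 83.64913

€83.65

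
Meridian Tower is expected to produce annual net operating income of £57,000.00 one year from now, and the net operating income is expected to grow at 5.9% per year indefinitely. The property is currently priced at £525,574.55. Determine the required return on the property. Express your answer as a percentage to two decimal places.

P = D₁/(r − g) ⇒ r = D₁/P + g = £57,000.0000/£525,574.55 + 0.059 = 0.108453 + 0.059 = 0.167453

16.75%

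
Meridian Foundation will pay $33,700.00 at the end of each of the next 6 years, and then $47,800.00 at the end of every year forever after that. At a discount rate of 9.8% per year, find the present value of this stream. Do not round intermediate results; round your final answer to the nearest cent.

$425984.33

PV of 6-year annuity: $33,700.00 × [1 − (1+0.098)^−6] / 0.098 = 147636.53465
Perpetuity value at year 6: $47,800.00 / 0.098 = 487755.10204
PV of perpetuity: 487755.10204 / (1+0.098)^6 = 278347.79176
Total PV = 147636.53465 + 278347.79176 = 425984.32641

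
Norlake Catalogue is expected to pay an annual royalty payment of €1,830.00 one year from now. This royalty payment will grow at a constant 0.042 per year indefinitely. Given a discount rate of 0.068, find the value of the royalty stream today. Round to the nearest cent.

Growing perpetuity: P = D₁ / (r − g) = €1,830.0000 / (0.068 − 0.042) = €70,384.62

€70384.62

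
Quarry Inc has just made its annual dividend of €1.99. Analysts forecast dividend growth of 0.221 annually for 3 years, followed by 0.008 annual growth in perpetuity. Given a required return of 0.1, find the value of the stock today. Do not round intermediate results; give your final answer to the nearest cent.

D_1 = 2.42979
D_2 = 2.96677
D_3 = 3.62243
Terminal value at year 3: TV = D_3×(1+g_2)/(r−g_2) = 3.65141/0.092 = 39.68924
P_0 = D_1/(1+r)^1 + D_2/(1+r)^2 + D_3/(1+r)^3 + TV/(1+r)^3
    = 2.20890 + 2.45188 + 2.72159 + 29.81911 = 37.20148

€37.20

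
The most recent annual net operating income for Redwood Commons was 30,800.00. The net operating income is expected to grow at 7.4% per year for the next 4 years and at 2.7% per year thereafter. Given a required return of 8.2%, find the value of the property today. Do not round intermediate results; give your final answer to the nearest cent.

679238.13

D_1 = 33079.20000
D_2 = 35527.06080
D_3 = 38156.06330
D_4 = 40979.61198
Terminal value at year 4: TV = D_4×(1+g_2)/(r−g_2) = 42086.06151/0.055 = 765201.11831
P_0 = D_1/(1+r)^1 + D_2/(1+r)^2 + D_3/(1+r)^3 + D_4/(1+r)^4 + TV/(1+r)^4
    = 30572.27357 + 30346.23088 + 30121.85949 + 29899.14703 + 558298.61821 = 679238.12918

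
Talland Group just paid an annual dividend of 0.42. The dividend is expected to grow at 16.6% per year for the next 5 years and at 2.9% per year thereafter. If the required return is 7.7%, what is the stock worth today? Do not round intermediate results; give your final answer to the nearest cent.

D_1 = 0.48972
D_2 = 0.57101
D_3 = 0.66580
D_4 = 0.77632
D_5 = 0.90519
Terminal value at year 5: TV = D_5×(1+g_2)/(r−g_2) = 0.93145/0.048 = 19.40511
P_0 = D_1/(1+r)^1 + D_2/(1+r)^2 + D_3/(1+r)^3 + D_4/(1+r)^4 + D_5/(1+r)^5 + TV/(1+r)^5
    = 0.45471 + 0.49228 + 0.53296 + 0.57701 + 0.62469 + 13.39176 = 16.07341

16.07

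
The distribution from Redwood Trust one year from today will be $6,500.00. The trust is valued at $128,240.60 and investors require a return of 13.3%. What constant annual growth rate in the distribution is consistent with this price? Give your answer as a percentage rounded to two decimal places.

8.23%

P = D₁/(r−g) ⇒ g = r − D₁/P = 0.133 − $6,500.00/$128,240.60 = 0.082314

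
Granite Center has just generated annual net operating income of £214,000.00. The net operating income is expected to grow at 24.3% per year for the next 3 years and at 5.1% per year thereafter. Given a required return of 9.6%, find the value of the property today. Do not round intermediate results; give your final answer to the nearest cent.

D_1 = 266002.00000
D_2 = 330640.48600
D_3 = 410986.12410
Terminal value at year 3: TV = D_3×(1+g_2)/(r−g_2) = 431946.41643/0.045 = 9598809.25393
P_0 = D_1/(1+r)^1 + D_2/(1+r)^2 + D_3/(1+r)^3 + TV/(1+r)^3
    = 242702.55474 + 275254.81346 + 312173.11417 + 7290976.51084 = 8121106.99321

£8121106.99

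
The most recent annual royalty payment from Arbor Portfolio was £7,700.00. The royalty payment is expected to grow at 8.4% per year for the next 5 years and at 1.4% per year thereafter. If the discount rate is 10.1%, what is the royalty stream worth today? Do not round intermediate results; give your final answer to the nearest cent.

£119779.89

D_1 = 8346.80000
D_2 = 9047.93120
D_3 = 9807.95742
D_4 = 10631.82584
D_5 = 11524.89922
Terminal value at year 5: TV = D_5×(1+g_2)/(r−g_2) = 11686.24780/0.087 = 134324.68740
P_0 = D_1/(1+r)^1 + D_2/(1+r)^2 + D_3/(1+r)^3 + D_4/(1+r)^4 + D_5/(1+r)^5 + TV/(1+r)^5
    = 7581.10808 + 7464.05192 + 7348.80316 + 7235.33390 + 7123.61667 + 83026.98046 = 119779.89419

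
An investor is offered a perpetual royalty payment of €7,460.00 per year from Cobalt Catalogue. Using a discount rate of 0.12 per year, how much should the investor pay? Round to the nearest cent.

Level perpetuity: PV = C / r = €7,460.00 / 0.12 = €62,166.67

€62166.67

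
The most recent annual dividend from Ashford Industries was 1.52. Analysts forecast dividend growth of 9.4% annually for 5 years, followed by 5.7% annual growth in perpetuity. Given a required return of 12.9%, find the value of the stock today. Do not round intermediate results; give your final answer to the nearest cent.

D_1 = 1.66288
D_2 = 1.81919
D_3 = 1.99019
D_4 = 2.17727
D_5 = 2.38194
Terminal value at year 5: TV = D_5×(1+g_2)/(r−g_2) = 2.51771/0.072 = 34.96815
P_0 = D_1/(1+r)^1 + D_2/(1+r)^2 + D_3/(1+r)^3 + D_4/(1+r)^4 + D_5/(1+r)^5 + TV/(1+r)^5
    = 1.47288 + 1.42722 + 1.38297 + 1.34010 + 1.29856 + 19.06351 = 25.98524

25.99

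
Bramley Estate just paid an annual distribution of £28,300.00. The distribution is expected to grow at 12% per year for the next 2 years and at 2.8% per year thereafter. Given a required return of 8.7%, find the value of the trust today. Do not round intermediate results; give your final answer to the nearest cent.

D_1 = 31696.00000
D_2 = 35499.52000
Terminal value at year 2: TV = D_2×(1+g_2)/(r−g_2) = 36493.50656/0.059 = 618534.00949
P_0 = D_1/(1+r)^1 + D_2/(1+r)^2 + TV/(1+r)^2
    = 29159.15363 + 30044.39013 + 523485.30597 = 582688.84973

£582688.85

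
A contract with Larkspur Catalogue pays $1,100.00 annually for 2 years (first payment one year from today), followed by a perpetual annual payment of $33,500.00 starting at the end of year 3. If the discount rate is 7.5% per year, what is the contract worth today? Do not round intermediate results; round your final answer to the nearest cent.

PV of 2-year annuity: $1,100.00 × [1 − (1+0.075)^−2] / 0.075 = 1975.12169
Perpetuity value at year 2: $33,500.00 / 0.075 = 446666.66667
PV of perpetuity: 446666.66667 / (1+0.075)^2 = 386515.23346
Total PV = 1975.12169 + 386515.23346 = 388490.35515

$388490.36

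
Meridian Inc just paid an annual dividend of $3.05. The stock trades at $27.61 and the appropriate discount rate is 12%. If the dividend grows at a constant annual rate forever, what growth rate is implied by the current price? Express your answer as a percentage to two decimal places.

0.86%

P = D₀(1+g)/(r−g) ⇒ P(r−g) = D₀(1+g) ⇒ g(P+D₀) = P·r − D₀
g = (P·r − D₀)/(P + D₀) = ($27.61×0.12 − $3.05) / ($27.61 + $3.05) = 0.008584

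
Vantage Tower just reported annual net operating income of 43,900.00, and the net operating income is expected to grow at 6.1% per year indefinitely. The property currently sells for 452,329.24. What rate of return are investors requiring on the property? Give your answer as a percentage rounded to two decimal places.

16.40%

D₁ = 43,900.00 × 1.061 = 46,577.9000
P = D₁/(r − g) ⇒ r = D₁/P + g = 46,577.9000/452,329.24 + 0.061 = 0.102973 + 0.061 = 0.163973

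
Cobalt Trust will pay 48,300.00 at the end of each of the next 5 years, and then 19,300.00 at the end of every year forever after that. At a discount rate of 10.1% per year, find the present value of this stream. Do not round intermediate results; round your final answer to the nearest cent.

PV of 5-year annuity: 48,300.00 × [1 − (1+0.101)^−5] / 0.101 = 182628.21341
Perpetuity value at year 5: 19,300.00 / 0.101 = 191089.10891
PV of perpetuity: 191089.10891 / (1+0.101)^5 = 118113.44600
Total PV = 182628.21341 + 118113.44600 = 300741.65941

300741.66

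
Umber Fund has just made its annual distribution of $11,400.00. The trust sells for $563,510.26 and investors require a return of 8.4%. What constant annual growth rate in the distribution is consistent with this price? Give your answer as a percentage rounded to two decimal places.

6.25%

P = D₀(1+g)/(r−g) ⇒ P(r−g) = D₀(1+g) ⇒ g(P+D₀) = P·r − D₀
g = (P·r − D₀)/(P + D₀) = ($563,510.26×0.084 − $11,400.00) / ($563,510.26 + $11,400.00) = 0.062505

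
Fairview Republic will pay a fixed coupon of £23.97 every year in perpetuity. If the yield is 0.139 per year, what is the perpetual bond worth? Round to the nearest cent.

Level perpetuity: PV = C / r = £23.97 / 0.139 = £172.45

£172.45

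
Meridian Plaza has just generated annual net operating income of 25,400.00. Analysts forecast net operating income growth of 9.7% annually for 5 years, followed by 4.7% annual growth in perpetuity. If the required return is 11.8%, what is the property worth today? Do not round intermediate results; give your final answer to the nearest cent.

D_1 = 27863.80000
D_2 = 30566.58860
D_3 = 33531.54769
D_4 = 36784.10782
D_5 = 40352.16628
Terminal value at year 5: TV = D_5×(1+g_2)/(r−g_2) = 42248.71809/0.071 = 595052.36752
P_0 = D_1/(1+r)^1 + D_2/(1+r)^2 + D_3/(1+r)^3 + D_4/(1+r)^4 + D_5/(1+r)^5 + TV/(1+r)^5
    = 24922.89803 + 24454.75773 + 23995.41076 + 23544.69195 + 23102.43924 + 340679.63220 = 460699.82991

460699.83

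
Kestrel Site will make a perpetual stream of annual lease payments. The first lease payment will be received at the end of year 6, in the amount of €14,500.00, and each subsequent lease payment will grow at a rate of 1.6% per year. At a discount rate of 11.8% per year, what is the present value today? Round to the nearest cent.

Value at end of year 5: C₁ / (r − g) = €14,500.00 / (0.118 − 0.016) = €142,156.8627
Discount to today: PV = €142,156.8627 / (1 + 0.118)^5 = €142,156.8627 / 1.746663 = €81,387.71

€81387.71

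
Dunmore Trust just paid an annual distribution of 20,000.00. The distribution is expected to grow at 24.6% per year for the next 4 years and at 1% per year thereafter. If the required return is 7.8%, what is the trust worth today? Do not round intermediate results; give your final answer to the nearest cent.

D_1 = 24920.00000
D_2 = 31050.32000
D_3 = 38688.69872
D_4 = 48206.11861
Terminal value at year 4: TV = D_4×(1+g_2)/(r−g_2) = 48688.17979/0.068 = 716002.64399
P_0 = D_1/(1+r)^1 + D_2/(1+r)^2 + D_3/(1+r)^3 + D_4/(1+r)^4 + TV/(1+r)^4
    = 23116.88312 + 26719.51425 + 30883.59440 + 35696.62209 + 530199.82815 = 646616.44200

646616.44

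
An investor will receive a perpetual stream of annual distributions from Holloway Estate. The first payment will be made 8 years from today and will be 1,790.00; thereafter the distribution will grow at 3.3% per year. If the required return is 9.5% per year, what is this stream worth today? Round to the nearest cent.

15295.46

Value at end of year 7: C₁ / (r − g) = 1,790.00 / (0.095 − 0.033) = 28,870.9677
Discount to today: PV = 28,870.9677 / (1 + 0.095)^7 = 28,870.9677 / 1.887552 = 15,295.46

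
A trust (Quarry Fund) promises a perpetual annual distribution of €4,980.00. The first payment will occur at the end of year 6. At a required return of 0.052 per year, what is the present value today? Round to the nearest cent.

Value at end of year 5: C / r = €4,980.00 / 0.052 = €95,769.2308
Discount to today: PV = €95,769.2308 / (1 + 0.052)^5 = €95,769.2308 / 1.288483 = €74,327.12

€74327.12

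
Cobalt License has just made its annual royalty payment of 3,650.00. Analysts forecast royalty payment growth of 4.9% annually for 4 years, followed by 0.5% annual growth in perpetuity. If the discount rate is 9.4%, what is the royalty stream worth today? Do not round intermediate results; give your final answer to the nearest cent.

48001.01

D_1 = 3828.85000
D_2 = 4016.46365
D_3 = 4213.27037
D_4 = 4419.72062
Terminal value at year 4: TV = D_4×(1+g_2)/(r−g_2) = 4441.81922/0.089 = 49908.08112
P_0 = D_1/(1+r)^1 + D_2/(1+r)^2 + D_3/(1+r)^3 + D_4/(1+r)^4 + TV/(1+r)^4
    = 3499.86289 + 3355.90144 + 3217.86161 + 3085.49985 + 34841.88030 = 48001.00608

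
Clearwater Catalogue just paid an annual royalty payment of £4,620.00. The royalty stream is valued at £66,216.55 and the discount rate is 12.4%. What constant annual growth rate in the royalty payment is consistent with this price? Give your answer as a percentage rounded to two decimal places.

P = D₀(1+g)/(r−g) ⇒ P(r−g) = D₀(1+g) ⇒ g(P+D₀) = P·r − D₀
g = (P·r − D₀)/(P + D₀) = (£66,216.55×0.124 − £4,620.00) / (£66,216.55 + £4,620.00) = 0.050692

5.07%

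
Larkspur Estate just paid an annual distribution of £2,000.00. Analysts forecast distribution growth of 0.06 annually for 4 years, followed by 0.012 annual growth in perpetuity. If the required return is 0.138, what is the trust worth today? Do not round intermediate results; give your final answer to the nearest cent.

£18811.85

D_1 = 2120.00000
D_2 = 2247.20000
D_3 = 2382.03200
D_4 = 2524.95392
Terminal value at year 4: TV = D_4×(1+g_2)/(r−g_2) = 2555.25337/0.126 = 20279.78863
P_0 = D_1/(1+r)^1 + D_2/(1+r)^2 + D_3/(1+r)^3 + D_4/(1+r)^4 + TV/(1+r)^4
    = 1862.91740 + 1735.23062 + 1616.29565 + 1505.51265 + 12091.89524 = 18811.85156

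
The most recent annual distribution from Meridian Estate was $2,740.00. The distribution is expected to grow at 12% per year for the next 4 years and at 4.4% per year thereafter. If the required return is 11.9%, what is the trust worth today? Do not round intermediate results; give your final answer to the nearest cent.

$49261.83

D_1 = 3068.80000
D_2 = 3437.05600
D_3 = 3849.50272
D_4 = 4311.44305
Terminal value at year 4: TV = D_4×(1+g_2)/(r−g_2) = 4501.14654/0.075 = 60015.28721
P_0 = D_1/(1+r)^1 + D_2/(1+r)^2 + D_3/(1+r)^3 + D_4/(1+r)^4 + TV/(1+r)^4
    = 2742.44861 + 2744.89942 + 2747.35241 + 2749.80760 + 38277.32174 = 49261.82978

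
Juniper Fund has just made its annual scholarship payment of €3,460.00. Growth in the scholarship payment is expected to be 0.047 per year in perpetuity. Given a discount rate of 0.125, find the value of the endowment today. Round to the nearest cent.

D₁ = D₀ × (1 + g) = €3,460.00 × 1.047 = €3,622.6200
Growing perpetuity: P = D₁ / (r − g) = €3,622.6200 / (0.125 − 0.047) = €46,443.85

€46443.85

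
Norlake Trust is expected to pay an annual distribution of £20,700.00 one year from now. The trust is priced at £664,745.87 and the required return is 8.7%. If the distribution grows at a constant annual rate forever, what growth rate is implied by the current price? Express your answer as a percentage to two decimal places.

P = D₁/(r−g) ⇒ g = r − D₁/P = 0.087 − £20,700.00/£664,745.87 = 0.055860

5.59%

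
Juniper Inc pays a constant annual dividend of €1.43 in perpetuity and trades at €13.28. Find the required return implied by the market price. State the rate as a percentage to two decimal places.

10.77%

P = C/r ⇒ r = C/P = €1.43/€13.28 = 0.107681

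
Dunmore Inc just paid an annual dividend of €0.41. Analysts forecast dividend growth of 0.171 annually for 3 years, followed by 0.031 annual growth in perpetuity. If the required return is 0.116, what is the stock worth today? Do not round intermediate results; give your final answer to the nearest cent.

D_1 = 0.48011
D_2 = 0.56221
D_3 = 0.65835
Terminal value at year 3: TV = D_3×(1+g_2)/(r−g_2) = 0.67876/0.085 = 7.98536
P_0 = D_1/(1+r)^1 + D_2/(1+r)^2 + D_3/(1+r)^3 + TV/(1+r)^3
    = 0.43021 + 0.45141 + 0.47365 + 5.74515 = 7.10042

€7.10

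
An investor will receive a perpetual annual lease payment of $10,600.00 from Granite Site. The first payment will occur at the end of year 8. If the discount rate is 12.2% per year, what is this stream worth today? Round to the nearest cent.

$38814.68

Value at end of year 7: C / r = $10,600.00 / 0.122 = $86,885.2459
Discount to today: PV = $86,885.2459 / (1 + 0.122)^7 = $86,885.2459 / 2.238463 = $38,814.68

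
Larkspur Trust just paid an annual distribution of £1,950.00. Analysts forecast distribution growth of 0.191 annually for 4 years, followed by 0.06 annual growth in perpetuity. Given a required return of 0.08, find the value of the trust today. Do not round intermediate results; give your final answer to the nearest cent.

£162869.92

D_1 = 2322.45000
D_2 = 2766.03795
D_3 = 3294.35120
D_4 = 3923.57228
Terminal value at year 4: TV = D_4×(1+g_2)/(r−g_2) = 4158.98661/0.02 = 207949.33070
P_0 = D_1/(1+r)^1 + D_2/(1+r)^2 + D_3/(1+r)^3 + D_4/(1+r)^4 + TV/(1+r)^4
    = 2150.41667 + 2371.43171 + 2615.16219 + 2883.94275 + 152848.96593 = 162869.91926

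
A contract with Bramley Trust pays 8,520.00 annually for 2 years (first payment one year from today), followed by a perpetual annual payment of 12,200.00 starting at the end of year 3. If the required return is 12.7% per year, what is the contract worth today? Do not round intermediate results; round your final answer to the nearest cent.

89900.34

PV of 2-year annuity: 8,520.00 × [1 − (1+0.127)^−2] / 0.127 = 14267.87358
Perpetuity value at year 2: 12,200.00 / 0.127 = 96062.99213
PV of perpetuity: 96062.99213 / (1+0.127)^2 = 75632.46893
Total PV = 14267.87358 + 75632.46893 = 89900.34251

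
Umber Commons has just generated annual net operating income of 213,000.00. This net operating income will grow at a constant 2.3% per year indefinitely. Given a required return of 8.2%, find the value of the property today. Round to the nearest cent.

D₁ = D₀ × (1 + g) = 213,000.00 × 1.023 = 217,899.0000
Growing perpetuity: P = D₁ / (r − g) = 217,899.0000 / (0.082 − 0.023) = 3,693,203.39

3693203.39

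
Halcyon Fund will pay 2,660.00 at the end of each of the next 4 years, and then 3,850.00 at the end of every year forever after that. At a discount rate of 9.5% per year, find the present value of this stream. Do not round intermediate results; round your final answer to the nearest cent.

PV of 4-year annuity: 2,660.00 × [1 − (1+0.095)^−4] / 0.095 = 8523.91978
Perpetuity value at year 4: 3,850.00 / 0.095 = 40526.31579
PV of perpetuity: 40526.31579 / (1+0.095)^4 = 28189.06347
Total PV = 8523.91978 + 28189.06347 = 36712.98326

36712.98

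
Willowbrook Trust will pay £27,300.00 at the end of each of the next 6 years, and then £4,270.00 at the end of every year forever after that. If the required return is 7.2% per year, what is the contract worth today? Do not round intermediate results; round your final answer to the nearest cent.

PV of 6-year annuity: £27,300.00 × [1 − (1+0.072)^−6] / 0.072 = 129326.97315
Perpetuity value at year 6: £4,270.00 / 0.072 = 59305.55556
PV of perpetuity: 59305.55556 / (1+0.072)^6 = 39077.49052
Total PV = 129326.97315 + 39077.49052 = 168404.46367

£168404.46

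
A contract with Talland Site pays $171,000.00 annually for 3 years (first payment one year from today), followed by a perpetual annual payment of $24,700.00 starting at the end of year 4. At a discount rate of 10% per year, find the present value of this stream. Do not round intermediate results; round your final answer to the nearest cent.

$610826.45

PV of 3-year annuity: $171,000.00 × [1 − (1+0.1)^−3] / 0.1 = 425251.69046
Perpetuity value at year 3: $24,700.00 / 0.1 = 247000.00000
PV of perpetuity: 247000.00000 / (1+0.1)^3 = 185574.75582
Total PV = 425251.69046 + 185574.75582 = 610826.44628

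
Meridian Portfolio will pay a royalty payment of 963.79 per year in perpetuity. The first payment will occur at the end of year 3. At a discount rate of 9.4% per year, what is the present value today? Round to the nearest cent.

8566.83

Value at end of year 2: C / r = 963.79 / 0.094 = 10,253.0851
Discount to today: PV = 10,253.0851 / (1 + 0.094)^2 = 10,253.0851 / 1.196836 = 8,566.83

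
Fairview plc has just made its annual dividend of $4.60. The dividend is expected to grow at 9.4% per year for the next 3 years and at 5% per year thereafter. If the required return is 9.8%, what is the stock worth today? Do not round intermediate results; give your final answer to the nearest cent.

D_1 = 5.03240
D_2 = 5.50545
D_3 = 6.02296
Terminal value at year 3: TV = D_3×(1+g_2)/(r−g_2) = 6.32411/0.048 = 131.75220
P_0 = D_1/(1+r)^1 + D_2/(1+r)^2 + D_3/(1+r)^3 + TV/(1+r)^3
    = 4.58324 + 4.56655 + 4.54991 + 99.52927 = 113.22897

$113.23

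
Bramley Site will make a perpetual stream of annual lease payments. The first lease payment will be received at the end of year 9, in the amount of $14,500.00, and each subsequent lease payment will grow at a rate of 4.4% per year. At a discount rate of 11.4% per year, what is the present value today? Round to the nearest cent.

$87335.02

Value at end of year 8: C₁ / (r − g) = $14,500.00 / (0.114 − 0.044) = $207,142.8571
Discount to today: PV = $207,142.8571 / (1 + 0.114)^8 = $207,142.8571 / 2.371819 = $87,335.02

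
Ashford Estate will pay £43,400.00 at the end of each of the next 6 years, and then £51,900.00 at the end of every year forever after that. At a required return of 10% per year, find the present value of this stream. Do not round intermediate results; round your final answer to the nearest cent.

£481980.28

PV of 6-year annuity: £43,400.00 × [1 − (1+0.1)^−6] / 0.1 = 189018.31436
Perpetuity value at year 6: £51,900.00 / 0.1 = 519000.00000
PV of perpetuity: 519000.00000 / (1+0.1)^6 = 292961.96970
Total PV = 189018.31436 + 292961.96970 = 481980.28405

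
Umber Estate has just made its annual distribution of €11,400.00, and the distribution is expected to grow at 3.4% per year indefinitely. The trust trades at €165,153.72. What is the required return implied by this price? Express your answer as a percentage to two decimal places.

D₁ = €11,400.00 × 1.034 = €11,787.6000
P = D₁/(r − g) ⇒ r = D₁/P + g = €11,787.6000/€165,153.72 + 0.034 = 0.071374 + 0.034 = 0.105374

10.54%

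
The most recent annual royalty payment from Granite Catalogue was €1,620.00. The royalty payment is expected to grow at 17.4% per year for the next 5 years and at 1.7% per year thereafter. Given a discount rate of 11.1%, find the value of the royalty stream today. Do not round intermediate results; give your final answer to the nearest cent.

€32679.55

D_1 = 1901.88000
D_2 = 2232.80712
D_3 = 2621.31556
D_4 = 3077.42447
D_5 = 3612.89632
Terminal value at year 5: TV = D_5×(1+g_2)/(r−g_2) = 3674.31556/0.094 = 39088.46341
P_0 = D_1/(1+r)^1 + D_2/(1+r)^2 + D_3/(1+r)^3 + D_4/(1+r)^4 + D_5/(1+r)^5 + TV/(1+r)^5
    = 1711.86319 + 1808.93554 + 1911.51244 + 2019.90603 + 2134.44616 + 23092.89090 = 32679.55425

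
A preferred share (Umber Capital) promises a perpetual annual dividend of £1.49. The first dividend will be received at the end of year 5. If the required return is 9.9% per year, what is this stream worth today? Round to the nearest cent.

£10.32

Value at end of year 4: C / r = £1.49 / 0.099 = £15.0505
Discount to today: PV = £15.0505 / (1 + 0.099)^4 = £15.0505 / 1.458783 = £10.32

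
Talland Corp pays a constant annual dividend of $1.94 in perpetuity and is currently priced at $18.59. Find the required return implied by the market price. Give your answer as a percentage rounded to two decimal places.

10.44%

P = C/r ⇒ r = C/P = $1.94/$18.59 = 0.104357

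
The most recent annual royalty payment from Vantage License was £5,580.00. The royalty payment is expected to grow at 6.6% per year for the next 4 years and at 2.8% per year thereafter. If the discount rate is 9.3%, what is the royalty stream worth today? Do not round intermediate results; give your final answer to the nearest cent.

£100822.87

D_1 = 5948.28000
D_2 = 6340.86648
D_3 = 6759.36367
D_4 = 7205.48167
Terminal value at year 4: TV = D_4×(1+g_2)/(r−g_2) = 7407.23516/0.065 = 113957.46395
P_0 = D_1/(1+r)^1 + D_2/(1+r)^2 + D_3/(1+r)^3 + D_4/(1+r)^4 + TV/(1+r)^4
    = 5442.15919 + 5307.72342 + 5176.60857 + 5048.73261 + 79847.64798 = 100822.87177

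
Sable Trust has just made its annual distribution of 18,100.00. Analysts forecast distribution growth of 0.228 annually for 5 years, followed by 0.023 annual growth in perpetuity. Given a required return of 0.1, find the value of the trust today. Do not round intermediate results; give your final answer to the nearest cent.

D_1 = 22226.80000
D_2 = 27294.51040
D_3 = 33517.65877
D_4 = 41159.68497
D_5 = 50544.09314
Terminal value at year 5: TV = D_5×(1+g_2)/(r−g_2) = 51706.60729/0.077 = 671514.38035
P_0 = D_1/(1+r)^1 + D_2/(1+r)^2 + D_3/(1+r)^3 + D_4/(1+r)^4 + D_5/(1+r)^5 + TV/(1+r)^5
    = 20206.18182 + 22557.44661 + 25182.31313 + 28112.61865 + 31383.90519 + 416957.59750 = 544400.06290

544400.06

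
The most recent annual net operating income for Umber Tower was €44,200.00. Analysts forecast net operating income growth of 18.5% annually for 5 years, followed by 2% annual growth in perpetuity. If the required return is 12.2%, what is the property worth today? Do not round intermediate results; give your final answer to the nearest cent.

D_1 = 52377.00000
D_2 = 62066.74500
D_3 = 73549.09282
D_4 = 87155.67500
D_5 = 103279.47487
Terminal value at year 5: TV = D_5×(1+g_2)/(r−g_2) = 105345.06437/0.102 = 1032794.74872
P_0 = D_1/(1+r)^1 + D_2/(1+r)^2 + D_3/(1+r)^3 + D_4/(1+r)^4 + D_5/(1+r)^5 + TV/(1+r)^5
    = 46681.81818 + 49302.98979 + 52071.33949 + 54995.13127 + 58083.09319 + 580830.93191 = 841965.30383

€841965.30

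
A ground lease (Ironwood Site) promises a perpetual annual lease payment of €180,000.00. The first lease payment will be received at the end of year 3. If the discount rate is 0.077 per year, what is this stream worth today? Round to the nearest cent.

€2015349.51

Value at end of year 2: C / r = €180,000.00 / 0.077 = €2,337,662.3377
Discount to today: PV = €2,337,662.3377 / (1 + 0.077)^2 = €2,337,662.3377 / 1.159929 = €2,015,349.51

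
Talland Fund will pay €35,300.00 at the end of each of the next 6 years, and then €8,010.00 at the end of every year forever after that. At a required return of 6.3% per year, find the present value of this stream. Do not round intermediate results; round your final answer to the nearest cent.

€260081.02

PV of 6-year annuity: €35,300.00 × [1 − (1+0.063)^−6] / 0.063 = 171957.39202
Perpetuity value at year 6: €8,010.00 / 0.063 = 127142.85714
PV of perpetuity: 127142.85714 / (1+0.063)^6 = 88123.63023
Total PV = 171957.39202 + 88123.63023 = 260081.02225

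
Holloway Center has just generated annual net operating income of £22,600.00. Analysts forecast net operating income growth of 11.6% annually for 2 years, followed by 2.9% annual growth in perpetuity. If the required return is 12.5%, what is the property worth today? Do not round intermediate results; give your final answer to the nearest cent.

D_1 = 25221.60000
D_2 = 28147.30560
Terminal value at year 2: TV = D_2×(1+g_2)/(r−g_2) = 28963.57746/0.096 = 301703.93190
P_0 = D_1/(1+r)^1 + D_2/(1+r)^2 + TV/(1+r)^2
    = 22419.20000 + 22239.84640 + 238383.35360 = 283042.40000

£283042.40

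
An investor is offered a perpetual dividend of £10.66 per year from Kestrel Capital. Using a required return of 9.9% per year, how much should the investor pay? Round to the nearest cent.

£107.68

Level perpetuity: PV = C / r = £10.66 / 0.099 = £107.68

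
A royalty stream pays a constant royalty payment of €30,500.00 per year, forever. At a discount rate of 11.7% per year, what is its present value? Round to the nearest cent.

€260683.76

Level perpetuity: PV = C / r = €30,500.00 / 0.117 = €260,683.76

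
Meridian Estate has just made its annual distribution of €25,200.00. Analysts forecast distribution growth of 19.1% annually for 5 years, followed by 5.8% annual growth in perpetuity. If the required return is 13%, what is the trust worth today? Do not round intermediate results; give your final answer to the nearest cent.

D_1 = 30013.20000
D_2 = 35745.72120
D_3 = 42573.15395
D_4 = 50704.62635
D_5 = 60389.20999
Terminal value at year 5: TV = D_5×(1+g_2)/(r−g_2) = 63891.78417/0.072 = 887385.89120
P_0 = D_1/(1+r)^1 + D_2/(1+r)^2 + D_3/(1+r)^3 + D_4/(1+r)^4 + D_5/(1+r)^5 + TV/(1+r)^5
    = 26560.35398 + 27994.14300 + 29505.33125 + 31098.09692 + 32776.84375 + 481637.50951 = 629572.27842

€629572.28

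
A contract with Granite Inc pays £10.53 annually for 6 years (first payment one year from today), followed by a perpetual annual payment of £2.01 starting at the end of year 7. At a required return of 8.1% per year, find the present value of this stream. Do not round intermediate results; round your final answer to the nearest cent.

PV of 6-year annuity: £10.53 × [1 − (1+0.081)^−6] / 0.081 = 48.53160
Perpetuity value at year 6: £2.01 / 0.081 = 24.81481
PV of perpetuity: 24.81481 / (1+0.081)^6 = 15.55095
Total PV = 48.53160 + 15.55095 = 64.08255

£64.08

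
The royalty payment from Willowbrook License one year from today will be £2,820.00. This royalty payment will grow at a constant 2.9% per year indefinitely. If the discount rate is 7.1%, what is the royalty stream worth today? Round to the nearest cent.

Growing perpetuity: P = D₁ / (r − g) = £2,820.0000 / (0.071 − 0.029) = £67,142.86

£67142.86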